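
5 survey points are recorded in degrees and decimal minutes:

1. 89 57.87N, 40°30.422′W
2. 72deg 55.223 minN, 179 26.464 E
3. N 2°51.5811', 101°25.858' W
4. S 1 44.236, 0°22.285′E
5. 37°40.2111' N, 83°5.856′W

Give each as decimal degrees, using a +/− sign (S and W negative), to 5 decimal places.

Point 1:
  φ: 89 + 57.87/60 = 89.964500
  N → positive
  Lon: 30.422′ = 0.507033°; total 40.507033
  W ⇒ negate
Point 2:
  Latitude: 72 + 55.223/60 = 72.920383
  N ⇒ keep positive
  Longitude: 179 + 26.464/60 = 179.441067
  E → positive
Point 3:
  Latitude: 51.5811′ = 0.859685°; total 2.859685
  N ⇒ keep positive
  Lon: 25.858′ = 0.430967°; total 101.430967
  W ⇒ negate
Point 4:
  φ: 44.236′ = 0.737267°; total 1.737267
  S → negative
  Longitude: 0 + 22.285/60 = 0.371417
  E → positive
Point 5:
  Lat: 37 + 40.2111/60 = 37.670185
  N ⇒ keep positive
  λ: 83 + 5.856/60 = 83.097600
  W → negative

1. 89.96450, -40.50703
2. 72.92038, 179.44107
3. 2.85969, -101.43097
4. -1.73727, 0.37142
5. 37.67019, -83.09760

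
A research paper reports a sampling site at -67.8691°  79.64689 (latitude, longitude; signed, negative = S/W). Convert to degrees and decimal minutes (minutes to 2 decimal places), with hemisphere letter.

Latitude is negative → S; |value| = 67.869100
Lat: 67° + 0.869100 × 60 = 67° 52.1460′
Longitude: fractional part 0.646890 → 38.8134 minutes

67° 52.15′ S, 79° 38.81′ E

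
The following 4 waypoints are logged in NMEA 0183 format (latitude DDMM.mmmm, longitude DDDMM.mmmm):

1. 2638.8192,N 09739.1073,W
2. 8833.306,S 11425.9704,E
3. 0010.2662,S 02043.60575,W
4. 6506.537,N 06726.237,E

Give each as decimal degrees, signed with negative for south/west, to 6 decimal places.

1. 26.646987, -97.651788
2. -88.555100, 114.432840
3. -0.171103, -20.726763
4. 65.108950, 67.437283

Point 1:
  φ: split at 2 digits → 26° and 38.8192′; 26 + 38.8192/60 = 26.6469867
  N ⇒ keep positive
  Lon: degrees = first 3 digits = 97, minutes = 39.1073; 97 + 39.1073/60 = 97.6517883
  W → negative
Point 2:
  Lat: degrees = first 2 digits = 88, minutes = 33.306; 88 + 33.306/60 = 88.5551000
  hemisphere S, so the sign is −
  Longitude: degrees = first 3 digits = 114, minutes = 25.9704; 114 + 25.9704/60 = 114.4328400
  E → positive
Point 3:
  Latitude: degrees = first 2 digits = 0, minutes = 10.2662; 0 + 10.2662/60 = 0.1711033
  hemisphere S, so the sign is −
  Lon: degrees = first 3 digits = 20, minutes = 43.60575; 20 + 43.60575/60 = 20.7267625
  W ⇒ negate
Point 4:
  Latitude: degrees = first 2 digits = 65, minutes = 6.537; 65 + 6.537/60 = 65.1089500
  N ⇒ keep positive
  Lon: split at 3 digits → 067° and 26.237′; 67 + 26.237/60 = 67.4372833
  E → positive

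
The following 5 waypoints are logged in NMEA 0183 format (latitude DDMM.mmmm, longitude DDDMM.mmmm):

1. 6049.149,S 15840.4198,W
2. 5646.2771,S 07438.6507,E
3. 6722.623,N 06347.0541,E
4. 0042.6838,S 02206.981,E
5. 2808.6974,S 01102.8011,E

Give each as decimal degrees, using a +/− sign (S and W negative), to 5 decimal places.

1. -60.81915, -158.67366
2. -56.77129, 74.64418
3. 67.37705, 63.78424
4. -0.71140, 22.11635
5. -28.14496, 11.04669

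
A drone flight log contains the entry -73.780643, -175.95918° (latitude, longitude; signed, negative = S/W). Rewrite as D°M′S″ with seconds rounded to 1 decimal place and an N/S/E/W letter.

73°46′50.3″ S, 175°57′33.0″ W

Latitude is negative → S; |value| = 73.780643
φ: whole degrees 73; 46.83858′ → 46′ and 50.315″
Longitude is negative → W; |value| = 175.959180
Lon: 0.959180 × 60 = 57.55080′ → 57′, remainder × 60 = 33.048″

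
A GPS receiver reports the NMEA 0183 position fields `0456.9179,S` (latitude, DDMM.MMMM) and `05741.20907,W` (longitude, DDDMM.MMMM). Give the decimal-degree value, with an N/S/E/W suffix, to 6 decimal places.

4.948632° S, 57.686818° W

φ: split at 2 digits → 04° and 56.9179′; 4 + 56.9179/60 = 4.9486317
Longitude: split at 3 digits → 057° and 41.20907′; 57 + 41.20907/60 = 57.6868178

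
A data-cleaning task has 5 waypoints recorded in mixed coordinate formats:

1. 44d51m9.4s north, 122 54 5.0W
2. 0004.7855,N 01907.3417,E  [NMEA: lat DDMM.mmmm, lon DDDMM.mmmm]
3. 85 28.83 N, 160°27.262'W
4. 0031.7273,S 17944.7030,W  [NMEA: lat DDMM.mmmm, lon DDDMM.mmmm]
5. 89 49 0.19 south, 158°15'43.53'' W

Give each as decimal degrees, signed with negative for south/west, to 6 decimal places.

1. 44.852611, -122.901389
2. 0.079758, 19.122362
3. 85.480500, -160.454367
4. -0.528788, -179.745050
5. -89.816719, -158.262092

Point 1:
  Latitude: 44° + 51/60 + 9.4/3600 = 44 + 0.850000 + 0.002611 = 44.8526111
  N ⇒ keep positive
  Longitude: 54′ + 5″ = 54.08333′; 122 + 54.08333/60 = 122.9013889
  W → negative
Point 2:
  φ: degrees = first 2 digits = 0, minutes = 4.7855; 0 + 4.7855/60 = 0.0797583
  N → positive
  Longitude: split at 3 digits → 019° and 7.3417′; 19 + 7.3417/60 = 19.1223617
  E → positive
Point 3:
  φ: 28.83′ = 0.480500°; total 85.4805000
  N ⇒ keep positive
  λ: 27.262′ = 0.454367°; total 160.4543667
  W → negative
Point 4:
  φ: split at 2 digits → 00° and 31.7273′; 0 + 31.7273/60 = 0.5287883
  S → negative
  Longitude: degrees = first 3 digits = 179, minutes = 44.703; 179 + 44.703/60 = 179.7450500
  W → negative
Point 5:
  φ: 89° + 49/60 + 0.19/3600 = 89 + 0.816667 + 0.000053 = 89.8167194
  S ⇒ negate
  λ: 158° + 15/60 + 43.53/3600 = 158 + 0.250000 + 0.012092 = 158.2620917
  hemisphere W, so the sign is −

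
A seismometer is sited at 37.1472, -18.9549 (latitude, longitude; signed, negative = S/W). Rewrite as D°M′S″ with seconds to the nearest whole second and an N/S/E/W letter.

37°08′50″ N, 18°57′18″ W

Lat: whole degrees 37; 8.83200′ → 8′ and 49.92″
Longitude is negative → W; |value| = 18.954900
Lon: 0.954900° → 57.29400′; 0.29400 × 60 = 17.64″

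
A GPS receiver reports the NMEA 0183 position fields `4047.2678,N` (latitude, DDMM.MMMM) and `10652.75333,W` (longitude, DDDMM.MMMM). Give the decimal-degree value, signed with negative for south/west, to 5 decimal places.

φ: degrees = first 2 digits = 40, minutes = 47.2678; 40 + 47.2678/60 = 40.787797
N ⇒ keep positive
Lon: split at 3 digits → 106° and 52.75333′; 106 + 52.75333/60 = 106.879222
hemisphere W, so the sign is −

40.78780, -106.87922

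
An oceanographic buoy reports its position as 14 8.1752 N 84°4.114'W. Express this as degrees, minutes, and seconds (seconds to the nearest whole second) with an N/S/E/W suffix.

14°08′11″ N, 84°04′7″ W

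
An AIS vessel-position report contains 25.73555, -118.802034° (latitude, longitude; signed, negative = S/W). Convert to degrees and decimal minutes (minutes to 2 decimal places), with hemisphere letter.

φ: minutes = (25.735550 − 25) × 60 = 44.1330
Longitude is negative → W; |value| = 118.802034
λ: minutes = (118.802034 − 118) × 60 = 48.1220

25° 44.13′ N, 118° 48.12′ W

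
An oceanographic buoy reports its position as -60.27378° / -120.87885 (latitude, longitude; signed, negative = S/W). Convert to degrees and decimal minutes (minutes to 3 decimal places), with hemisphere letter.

Latitude is negative → S; |value| = 60.273780
φ: fractional part 0.273780 → 16.42680 minutes
Longitude is negative → W; |value| = 120.878850
Lon: minutes = (120.878850 − 120) × 60 = 52.73100

60° 16.427′ S, 120° 52.731′ W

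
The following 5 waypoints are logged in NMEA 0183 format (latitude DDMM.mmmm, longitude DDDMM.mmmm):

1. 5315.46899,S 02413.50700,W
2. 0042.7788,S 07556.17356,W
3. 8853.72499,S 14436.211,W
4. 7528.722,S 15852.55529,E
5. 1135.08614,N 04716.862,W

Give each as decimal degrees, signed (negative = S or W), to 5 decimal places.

Point 1:
  Latitude: degrees = first 2 digits = 53, minutes = 15.46899; 53 + 15.46899/60 = 53.257817
  hemisphere S, so the sign is −
  λ: split at 3 digits → 024° and 13.507′; 24 + 13.507/60 = 24.225117
  hemisphere W, so the sign is −
Point 2:
  Lat: degrees = first 2 digits = 0, minutes = 42.7788; 0 + 42.7788/60 = 0.712980
  S → negative
  λ: split at 3 digits → 075° and 56.17356′; 75 + 56.17356/60 = 75.936226
  hemisphere W, so the sign is −
Point 3:
  φ: split at 2 digits → 88° and 53.72499′; 88 + 53.72499/60 = 88.895417
  S → negative
  λ: split at 3 digits → 144° and 36.211′; 144 + 36.211/60 = 144.603517
  W → negative
Point 4:
  φ: split at 2 digits → 75° and 28.722′; 75 + 28.722/60 = 75.478700
  S ⇒ negate
  λ: split at 3 digits → 158° and 52.55529′; 158 + 52.55529/60 = 158.875922
  E → positive
Point 5:
  Latitude: split at 2 digits → 11° and 35.08614′; 11 + 35.08614/60 = 11.584769
  N ⇒ keep positive
  Longitude: degrees = first 3 digits = 47, minutes = 16.862; 47 + 16.862/60 = 47.281033
  W → negative

1. -53.25782, -24.22512
2. -0.71298, -75.93623
3. -88.89542, -144.60352
4. -75.47870, 158.87592
5. 11.58477, -47.28103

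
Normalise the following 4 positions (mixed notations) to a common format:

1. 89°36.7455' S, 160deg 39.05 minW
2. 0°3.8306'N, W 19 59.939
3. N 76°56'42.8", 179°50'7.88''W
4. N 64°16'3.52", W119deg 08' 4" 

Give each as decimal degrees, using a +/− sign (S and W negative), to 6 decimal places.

Point 1:
  Lat: 36.7455′ = 0.612425°; total 89.6124250
  S ⇒ negate
  λ: 160 + 39.05/60 = 160.6508333
  W ⇒ negate
Point 2:
  Latitude: 0 + 3.8306/60 = 0.0638433
  N → positive
  Longitude: 19 + 59.939/60 = 19.9989833
  hemisphere W, so the sign is −
Point 3:
  φ: 76 + 56/60 + 42.8/3600 = 76.9452222
  N → positive
  Lon: 50′ + 7.88″ = 50.13133′; 179 + 50.13133/60 = 179.8355222
  W → negative
Point 4:
  Latitude: 16′ + 3.52″ = 16.05867′; 64 + 16.05867/60 = 64.2676444
  N → positive
  Longitude: 119 + 8/60 + 4/3600 = 119.1344444
  hemisphere W, so the sign is −

1. -89.612425, -160.650833
2. 0.063843, -19.998983
3. 76.945222, -179.835522
4. 64.267644, -119.134444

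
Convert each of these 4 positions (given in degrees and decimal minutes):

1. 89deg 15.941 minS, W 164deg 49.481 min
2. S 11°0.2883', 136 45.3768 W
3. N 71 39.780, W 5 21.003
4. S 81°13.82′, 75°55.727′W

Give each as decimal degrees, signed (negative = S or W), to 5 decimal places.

Point 1:
  Lat: 15.941′ = 0.265683°; total 89.265683
  S → negative
  Longitude: 164 + 49.481/60 = 164.824683
  W ⇒ negate
Point 2:
  φ: 11 + 0.2883/60 = 11.004805
  hemisphere S, so the sign is −
  λ: 136 + 45.3768/60 = 136.756280
  W → negative
Point 3:
  Latitude: 39.78′ = 0.663000°; total 71.663000
  N → positive
  λ: 5 + 21.003/60 = 5.350050
  hemisphere W, so the sign is −
Point 4:
  φ: 13.82′ = 0.230333°; total 81.230333
  S ⇒ negate
  Lon: 75 + 55.727/60 = 75.928783
  W → negative

1. -89.26568, -164.82468
2. -11.00481, -136.75628
3. 71.66300, -5.35005
4. -81.23033, -75.92878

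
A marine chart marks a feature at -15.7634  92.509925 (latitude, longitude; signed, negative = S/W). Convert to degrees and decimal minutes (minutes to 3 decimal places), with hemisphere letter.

Latitude is negative → S; |value| = 15.763400
Latitude: 15° + 0.763400 × 60 = 15° 45.80400′
Longitude: fractional part 0.509925 → 30.59550 minutes

15° 45.804′ S, 92° 30.596′ E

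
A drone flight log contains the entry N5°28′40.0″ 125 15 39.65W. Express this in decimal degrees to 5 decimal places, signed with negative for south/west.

5.47778, -125.26101

Lat: 5° + 28/60 + 40/3600 = 5 + 0.466667 + 0.011111 = 5.477778
N → positive
λ: 15′ + 39.65″ = 15.66083′; 125 + 15.66083/60 = 125.261014
W ⇒ negate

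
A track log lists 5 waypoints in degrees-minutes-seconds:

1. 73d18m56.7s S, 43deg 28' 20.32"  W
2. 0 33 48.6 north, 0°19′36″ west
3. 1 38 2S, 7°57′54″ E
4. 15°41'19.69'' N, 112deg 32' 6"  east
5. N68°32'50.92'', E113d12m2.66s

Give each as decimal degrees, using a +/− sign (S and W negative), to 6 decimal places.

1. -73.315750, -43.472311
2. 0.563500, -0.326667
3. -1.633889, 7.965000
4. 15.688803, 112.535000
5. 68.547478, 113.200739

Point 1:
  Lat: 18′ + 56.7″ = 18.94500′; 73 + 18.94500/60 = 73.3157500
  S → negative
  Longitude: 43 + 28/60 + 20.32/3600 = 43.4723111
  W → negative
Point 2:
  Lat: 0 + 33/60 + 48.6/3600 = 0.5635000
  N ⇒ keep positive
  Longitude: 19′ + 36″ = 19.60000′; 0 + 19.60000/60 = 0.3266667
  hemisphere W, so the sign is −
Point 3:
  Lat: 1 + 38/60 + 2/3600 = 1.6338889
  S → negative
  λ: 57′ + 54″ = 57.90000′; 7 + 57.90000/60 = 7.9650000
  E → positive
Point 4:
  Latitude: 41′ + 19.69″ = 41.32817′; 15 + 41.32817/60 = 15.6888028
  N ⇒ keep positive
  Longitude: 32′ + 6″ = 32.10000′; 112 + 32.10000/60 = 112.5350000
  E ⇒ keep positive
Point 5:
  φ: 68 + 32/60 + 50.92/3600 = 68.5474778
  N ⇒ keep positive
  Lon: 12′ + 2.66″ = 12.04433′; 113 + 12.04433/60 = 113.2007389
  E ⇒ keep positive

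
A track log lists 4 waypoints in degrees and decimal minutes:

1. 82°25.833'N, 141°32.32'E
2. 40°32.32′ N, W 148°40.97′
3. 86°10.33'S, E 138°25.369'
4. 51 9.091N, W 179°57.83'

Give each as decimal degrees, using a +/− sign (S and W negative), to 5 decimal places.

1. 82.43055, 141.53867
2. 40.53867, -148.68283
3. -86.17217, 138.42282
4. 51.15152, -179.96383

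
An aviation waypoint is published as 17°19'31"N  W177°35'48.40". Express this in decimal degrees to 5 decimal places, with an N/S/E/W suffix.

17.32528° N, 177.59678° W

φ: 19′ + 31″ = 19.51667′; 17 + 19.51667/60 = 17.325278
Lon: 177 + 35/60 + 48.4/3600 = 177.596778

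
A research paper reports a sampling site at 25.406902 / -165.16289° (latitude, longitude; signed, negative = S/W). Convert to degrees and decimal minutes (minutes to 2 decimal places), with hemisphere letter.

25° 24.41′ N, 165° 9.77′ W

Lat: minutes = (25.406902 − 25) × 60 = 24.4141
Longitude is negative → W; |value| = 165.162890
Lon: 165° + 0.162890 × 60 = 165° 9.7734′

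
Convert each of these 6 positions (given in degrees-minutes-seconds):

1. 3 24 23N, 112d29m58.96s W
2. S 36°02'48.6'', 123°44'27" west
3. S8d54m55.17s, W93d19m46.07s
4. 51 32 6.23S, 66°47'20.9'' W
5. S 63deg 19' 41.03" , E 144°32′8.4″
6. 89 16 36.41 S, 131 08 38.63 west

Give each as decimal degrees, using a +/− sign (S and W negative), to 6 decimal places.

1. 3.406389, -112.499711
2. -36.046833, -123.740833
3. -8.915325, -93.329464
4. -51.535064, -66.789139
5. -63.328064, 144.535667
6. -89.276781, -131.144064

Point 1:
  Lat: 3° + 24/60 + 23/3600 = 3 + 0.400000 + 0.006389 = 3.4063889
  N → positive
  Lon: 112° + 29/60 + 58.96/3600 = 112 + 0.483333 + 0.016378 = 112.4997111
  W ⇒ negate
Point 2:
  Lat: 36° + 2/60 + 48.6/3600 = 36 + 0.033333 + 0.013500 = 36.0468333
  S → negative
  Lon: 123 + 44/60 + 27/3600 = 123.7408333
  W ⇒ negate
Point 3:
  Latitude: 54′ + 55.17″ = 54.91950′; 8 + 54.91950/60 = 8.9153250
  S → negative
  Longitude: 19′ + 46.07″ = 19.76783′; 93 + 19.76783/60 = 93.3294639
  hemisphere W, so the sign is −
Point 4:
  φ: 51° + 32/60 + 6.23/3600 = 51 + 0.533333 + 0.001731 = 51.5350639
  S ⇒ negate
  λ: 47′ + 20.9″ = 47.34833′; 66 + 47.34833/60 = 66.7891389
  hemisphere W, so the sign is −
Point 5:
  Lat: 63° + 19/60 + 41.03/3600 = 63 + 0.316667 + 0.011397 = 63.3280639
  S ⇒ negate
  Longitude: 144 + 32/60 + 8.4/3600 = 144.5356667
  E ⇒ keep positive
Point 6:
  Latitude: 89 + 16/60 + 36.41/3600 = 89.2767806
  S ⇒ negate
  Longitude: 8′ + 38.63″ = 8.64383′; 131 + 8.64383/60 = 131.1440639
  W ⇒ negate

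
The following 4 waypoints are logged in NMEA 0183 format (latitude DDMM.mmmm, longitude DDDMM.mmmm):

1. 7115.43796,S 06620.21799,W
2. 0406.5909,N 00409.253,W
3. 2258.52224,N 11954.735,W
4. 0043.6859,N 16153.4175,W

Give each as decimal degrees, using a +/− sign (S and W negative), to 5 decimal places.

Point 1:
  Latitude: split at 2 digits → 71° and 15.43796′; 71 + 15.43796/60 = 71.257299
  S → negative
  Longitude: split at 3 digits → 066° and 20.21799′; 66 + 20.21799/60 = 66.336967
  hemisphere W, so the sign is −
Point 2:
  φ: degrees = first 2 digits = 4, minutes = 6.5909; 4 + 6.5909/60 = 4.109848
  N → positive
  Lon: degrees = first 3 digits = 4, minutes = 9.253; 4 + 9.253/60 = 4.154217
  hemisphere W, so the sign is −
Point 3:
  φ: split at 2 digits → 22° and 58.52224′; 22 + 58.52224/60 = 22.975371
  N → positive
  λ: degrees = first 3 digits = 119, minutes = 54.735; 119 + 54.735/60 = 119.912250
  hemisphere W, so the sign is −
Point 4:
  φ: degrees = first 2 digits = 0, minutes = 43.6859; 0 + 43.6859/60 = 0.728098
  N ⇒ keep positive
  Lon: split at 3 digits → 161° and 53.4175′; 161 + 53.4175/60 = 161.890292
  W → negative

1. -71.25730, -66.33697
2. 4.10985, -4.15422
3. 22.97537, -119.91225
4. 0.72810, -161.89029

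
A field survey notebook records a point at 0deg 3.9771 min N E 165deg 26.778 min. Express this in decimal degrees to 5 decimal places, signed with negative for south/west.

φ: 3.9771′ = 0.066285°; total 0.066285
N → positive
Lon: 26.778′ = 0.446300°; total 165.446300
E ⇒ keep positive

0.06629, 165.44630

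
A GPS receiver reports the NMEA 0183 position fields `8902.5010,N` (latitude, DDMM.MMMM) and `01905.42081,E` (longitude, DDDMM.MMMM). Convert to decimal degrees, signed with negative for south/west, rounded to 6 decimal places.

φ: split at 2 digits → 89° and 2.501′; 89 + 2.501/60 = 89.0416833
N → positive
Longitude: split at 3 digits → 019° and 5.42081′; 19 + 5.42081/60 = 19.0903468
E → positive

89.041683, 19.090347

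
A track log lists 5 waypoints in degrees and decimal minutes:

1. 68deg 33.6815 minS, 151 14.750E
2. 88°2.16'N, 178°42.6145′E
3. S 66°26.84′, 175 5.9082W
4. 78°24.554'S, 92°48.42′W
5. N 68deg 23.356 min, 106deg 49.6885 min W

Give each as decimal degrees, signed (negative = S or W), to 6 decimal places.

1. -68.561358, 151.245833
2. 88.036000, 178.710242
3. -66.447333, -175.098470
4. -78.409233, -92.807000
5. 68.389267, -106.828142

Point 1:
  Latitude: 68 + 33.6815/60 = 68.5613583
  hemisphere S, so the sign is −
  λ: 14.75′ = 0.245833°; total 151.2458333
  E ⇒ keep positive
Point 2:
  Latitude: 88 + 2.16/60 = 88.0360000
  N → positive
  λ: 42.6145′ = 0.710242°; total 178.7102417
  E → positive
Point 3:
  φ: 26.84′ = 0.447333°; total 66.4473333
  S → negative
  Lon: 175 + 5.9082/60 = 175.0984700
  hemisphere W, so the sign is −
Point 4:
  Lat: 78 + 24.554/60 = 78.4092333
  S ⇒ negate
  Lon: 92 + 48.42/60 = 92.8070000
  W ⇒ negate
Point 5:
  Latitude: 68 + 23.356/60 = 68.3892667
  N → positive
  λ: 106 + 49.6885/60 = 106.8281417
  W → negative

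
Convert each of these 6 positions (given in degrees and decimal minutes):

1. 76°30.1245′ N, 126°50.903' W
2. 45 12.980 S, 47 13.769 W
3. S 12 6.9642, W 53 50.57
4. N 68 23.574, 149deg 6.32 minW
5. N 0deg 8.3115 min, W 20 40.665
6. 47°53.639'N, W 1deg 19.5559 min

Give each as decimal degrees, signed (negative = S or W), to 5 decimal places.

Point 1:
  φ: 76 + 30.1245/60 = 76.502075
  N → positive
  λ: 50.903′ = 0.848383°; total 126.848383
  W → negative
Point 2:
  Latitude: 45 + 12.98/60 = 45.216333
  hemisphere S, so the sign is −
  λ: 13.769′ = 0.229483°; total 47.229483
  hemisphere W, so the sign is −
Point 3:
  φ: 6.9642′ = 0.116070°; total 12.116070
  S → negative
  Lon: 53 + 50.57/60 = 53.842833
  W ⇒ negate
Point 4:
  φ: 68 + 23.574/60 = 68.392900
  N → positive
  Longitude: 6.32′ = 0.105333°; total 149.105333
  W ⇒ negate
Point 5:
  Latitude: 0 + 8.3115/60 = 0.138525
  N → positive
  Longitude: 20 + 40.665/60 = 20.677750
  W → negative
Point 6:
  Lat: 53.639′ = 0.893983°; total 47.893983
  N ⇒ keep positive
  Lon: 1 + 19.5559/60 = 1.325932
  W ⇒ negate

1. 76.50208, -126.84838
2. -45.21633, -47.22948
3. -12.11607, -53.84283
4. 68.39290, -149.10533
5. 0.13853, -20.67775
6. 47.89398, -1.32593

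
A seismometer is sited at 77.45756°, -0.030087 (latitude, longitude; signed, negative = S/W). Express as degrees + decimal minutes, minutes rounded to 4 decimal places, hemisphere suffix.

Lat: fractional part 0.457560 → 27.453600 minutes
Longitude is negative → W; |value| = 0.030087
λ: fractional part 0.030087 → 1.805220 minutes

77° 27.4536′ N, 0° 1.8052′ W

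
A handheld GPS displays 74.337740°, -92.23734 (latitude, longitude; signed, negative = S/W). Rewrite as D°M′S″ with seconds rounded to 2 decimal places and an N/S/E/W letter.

Latitude: whole degrees 74; 20.26440′ → 20′ and 15.8640″
Longitude is negative → W; |value| = 92.237340
λ: 0.237340° → 14.24040′; 0.24040 × 60 = 14.4240″

74°20′15.86″ N, 92°14′14.42″ W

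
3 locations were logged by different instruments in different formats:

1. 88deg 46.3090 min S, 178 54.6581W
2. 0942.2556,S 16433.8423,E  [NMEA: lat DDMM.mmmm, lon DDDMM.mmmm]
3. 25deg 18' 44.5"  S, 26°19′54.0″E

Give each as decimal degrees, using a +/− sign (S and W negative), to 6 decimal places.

1. -88.771817, -178.910968
2. -9.704260, 164.564038
3. -25.312361, 26.331667

Point 1:
  Latitude: 46.309′ = 0.771817°; total 88.7718167
  S → negative
  Lon: 54.6581′ = 0.910968°; total 178.9109683
  W → negative
Point 2:
  Lat: degrees = first 2 digits = 9, minutes = 42.2556; 9 + 42.2556/60 = 9.7042600
  S → negative
  λ: degrees = first 3 digits = 164, minutes = 33.8423; 164 + 33.8423/60 = 164.5640383
  E → positive
Point 3:
  Latitude: 25° + 18/60 + 44.5/3600 = 25 + 0.300000 + 0.012361 = 25.3123611
  hemisphere S, so the sign is −
  λ: 19′ + 54″ = 19.90000′; 26 + 19.90000/60 = 26.3316667
  E ⇒ keep positive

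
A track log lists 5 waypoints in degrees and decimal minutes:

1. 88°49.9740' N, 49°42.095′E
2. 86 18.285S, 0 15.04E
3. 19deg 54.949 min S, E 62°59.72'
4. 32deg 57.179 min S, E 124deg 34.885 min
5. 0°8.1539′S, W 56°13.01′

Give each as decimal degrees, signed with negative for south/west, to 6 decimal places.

Point 1:
  Latitude: 49.974′ = 0.832900°; total 88.8329000
  N ⇒ keep positive
  λ: 42.095′ = 0.701583°; total 49.7015833
  E → positive
Point 2:
  φ: 86 + 18.285/60 = 86.3047500
  S ⇒ negate
  Lon: 0 + 15.04/60 = 0.2506667
  E ⇒ keep positive
Point 3:
  Latitude: 19 + 54.949/60 = 19.9158167
  hemisphere S, so the sign is −
  λ: 59.72′ = 0.995333°; total 62.9953333
  E ⇒ keep positive
Point 4:
  Lat: 57.179′ = 0.952983°; total 32.9529833
  S ⇒ negate
  Lon: 124 + 34.885/60 = 124.5814167
  E → positive
Point 5:
  φ: 8.1539′ = 0.135898°; total 0.1358983
  S → negative
  Longitude: 13.01′ = 0.216833°; total 56.2168333
  hemisphere W, so the sign is −

1. 88.832900, 49.701583
2. -86.304750, 0.250667
3. -19.915817, 62.995333
4. -32.952983, 124.581417
5. -0.135898, -56.216833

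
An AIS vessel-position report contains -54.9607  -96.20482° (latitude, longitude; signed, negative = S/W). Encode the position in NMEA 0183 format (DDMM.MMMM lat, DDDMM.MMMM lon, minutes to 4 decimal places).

5457.6420,S / 09612.2892,W

Latitude is negative → S; |value| = 54.960700
Latitude: 54° + 0.960700 × 60 = 54° 57.642000′
Longitude is negative → W; |value| = 96.204820
Longitude: 96° + 0.204820 × 60 = 96° 12.289200′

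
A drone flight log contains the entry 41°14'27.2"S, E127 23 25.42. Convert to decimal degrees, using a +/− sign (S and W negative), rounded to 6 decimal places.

-41.240889, 127.390394

Lat: 41° + 14/60 + 27.2/3600 = 41 + 0.233333 + 0.007556 = 41.2408889
S → negative
Lon: 127° + 23/60 + 25.42/3600 = 127 + 0.383333 + 0.007061 = 127.3903944
E → positive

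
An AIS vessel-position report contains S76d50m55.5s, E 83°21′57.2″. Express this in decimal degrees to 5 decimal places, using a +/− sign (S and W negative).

-76.84875, 83.36589

Latitude: 76 + 50/60 + 55.5/3600 = 76.848750
hemisphere S, so the sign is −
λ: 83 + 21/60 + 57.2/3600 = 83.365889
E → positive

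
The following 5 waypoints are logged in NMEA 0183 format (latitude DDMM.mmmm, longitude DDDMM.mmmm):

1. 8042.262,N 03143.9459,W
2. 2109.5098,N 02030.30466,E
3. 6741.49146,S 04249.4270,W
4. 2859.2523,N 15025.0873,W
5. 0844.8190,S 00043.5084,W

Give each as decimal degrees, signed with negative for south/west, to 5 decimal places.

Point 1:
  Latitude: degrees = first 2 digits = 80, minutes = 42.262; 80 + 42.262/60 = 80.704367
  N → positive
  Lon: split at 3 digits → 031° and 43.9459′; 31 + 43.9459/60 = 31.732432
  W → negative
Point 2:
  Lat: split at 2 digits → 21° and 9.5098′; 21 + 9.5098/60 = 21.158497
  N → positive
  Lon: degrees = first 3 digits = 20, minutes = 30.30466; 20 + 30.30466/60 = 20.505078
  E → positive
Point 3:
  φ: split at 2 digits → 67° and 41.49146′; 67 + 41.49146/60 = 67.691524
  hemisphere S, so the sign is −
  λ: split at 3 digits → 042° and 49.427′; 42 + 49.427/60 = 42.823783
  hemisphere W, so the sign is −
Point 4:
  Lat: split at 2 digits → 28° and 59.2523′; 28 + 59.2523/60 = 28.987538
  N → positive
  Lon: degrees = first 3 digits = 150, minutes = 25.0873; 150 + 25.0873/60 = 150.418122
  W → negative
Point 5:
  Latitude: degrees = first 2 digits = 8, minutes = 44.819; 8 + 44.819/60 = 8.746983
  hemisphere S, so the sign is −
  Lon: degrees = first 3 digits = 0, minutes = 43.5084; 0 + 43.5084/60 = 0.725140
  W → negative

1. 80.70437, -31.73243
2. 21.15850, 20.50508
3. -67.69152, -42.82378
4. 28.98754, -150.41812
5. -8.74698, -0.72514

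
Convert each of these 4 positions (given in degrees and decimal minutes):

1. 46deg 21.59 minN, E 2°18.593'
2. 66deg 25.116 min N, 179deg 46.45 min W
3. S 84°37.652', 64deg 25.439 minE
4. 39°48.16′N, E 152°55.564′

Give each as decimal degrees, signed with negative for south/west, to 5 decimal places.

Point 1:
  Lat: 46 + 21.59/60 = 46.359833
  N ⇒ keep positive
  λ: 2 + 18.593/60 = 2.309883
  E → positive
Point 2:
  Lat: 66 + 25.116/60 = 66.418600
  N → positive
  Longitude: 179 + 46.45/60 = 179.774167
  W ⇒ negate
Point 3:
  φ: 37.652′ = 0.627533°; total 84.627533
  S → negative
  Longitude: 64 + 25.439/60 = 64.423983
  E ⇒ keep positive
Point 4:
  φ: 48.16′ = 0.802667°; total 39.802667
  N → positive
  Lon: 55.564′ = 0.926067°; total 152.926067
  E → positive

1. 46.35983, 2.30988
2. 66.41860, -179.77417
3. -84.62753, 64.42398
4. 39.80267, 152.92607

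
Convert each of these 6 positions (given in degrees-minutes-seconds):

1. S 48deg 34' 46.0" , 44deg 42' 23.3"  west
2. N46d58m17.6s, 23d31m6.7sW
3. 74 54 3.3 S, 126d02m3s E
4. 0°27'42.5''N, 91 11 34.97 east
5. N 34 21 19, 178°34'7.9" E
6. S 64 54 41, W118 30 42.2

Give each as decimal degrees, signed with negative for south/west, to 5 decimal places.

Point 1:
  Latitude: 48° + 34/60 + 46/3600 = 48 + 0.566667 + 0.012778 = 48.579444
  S → negative
  Longitude: 44° + 42/60 + 23.3/3600 = 44 + 0.700000 + 0.006472 = 44.706472
  W ⇒ negate
Point 2:
  Lat: 46 + 58/60 + 17.6/3600 = 46.971556
  N ⇒ keep positive
  Lon: 31′ + 6.7″ = 31.11167′; 23 + 31.11167/60 = 23.518528
  W → negative
Point 3:
  Latitude: 74 + 54/60 + 3.3/3600 = 74.900917
  S → negative
  Longitude: 126 + 2/60 + 3/3600 = 126.034167
  E → positive
Point 4:
  φ: 0 + 27/60 + 42.5/3600 = 0.461806
  N ⇒ keep positive
  λ: 91 + 11/60 + 34.97/3600 = 91.193047
  E → positive
Point 5:
  Latitude: 34 + 21/60 + 19/3600 = 34.355278
  N → positive
  λ: 178° + 34/60 + 7.9/3600 = 178 + 0.566667 + 0.002194 = 178.568861
  E → positive
Point 6:
  Latitude: 64 + 54/60 + 41/3600 = 64.911389
  S → negative
  λ: 118° + 30/60 + 42.2/3600 = 118 + 0.500000 + 0.011722 = 118.511722
  hemisphere W, so the sign is −

1. -48.57944, -44.70647
2. 46.97156, -23.51853
3. -74.90092, 126.03417
4. 0.46181, 91.19305
5. 34.35528, 178.56886
6. -64.91139, -118.51172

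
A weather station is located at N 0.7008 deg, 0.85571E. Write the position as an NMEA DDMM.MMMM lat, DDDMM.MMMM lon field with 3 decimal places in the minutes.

Lat: minutes = (0.700800 − 0) × 60 = 42.04800
λ: 0° + 0.855710 × 60 = 0° 51.34260′

0042.048,N / 00051.343,E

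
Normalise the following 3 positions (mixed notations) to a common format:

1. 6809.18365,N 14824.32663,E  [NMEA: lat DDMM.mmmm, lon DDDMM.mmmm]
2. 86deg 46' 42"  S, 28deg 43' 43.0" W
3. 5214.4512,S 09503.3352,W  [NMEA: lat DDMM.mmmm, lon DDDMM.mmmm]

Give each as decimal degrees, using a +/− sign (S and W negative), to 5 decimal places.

1. 68.15306, 148.40544
2. -86.77833, -28.72861
3. -52.24085, -95.05559

Point 1:
  φ: degrees = first 2 digits = 68, minutes = 9.18365; 68 + 9.18365/60 = 68.153061
  N ⇒ keep positive
  Lon: split at 3 digits → 148° and 24.32663′; 148 + 24.32663/60 = 148.405444
  E → positive
Point 2:
  φ: 86 + 46/60 + 42/3600 = 86.778333
  S ⇒ negate
  Lon: 43′ + 43″ = 43.71667′; 28 + 43.71667/60 = 28.728611
  hemisphere W, so the sign is −
Point 3:
  Latitude: split at 2 digits → 52° and 14.4512′; 52 + 14.4512/60 = 52.240853
  hemisphere S, so the sign is −
  λ: degrees = first 3 digits = 95, minutes = 3.3352; 95 + 3.3352/60 = 95.055587
  W ⇒ negate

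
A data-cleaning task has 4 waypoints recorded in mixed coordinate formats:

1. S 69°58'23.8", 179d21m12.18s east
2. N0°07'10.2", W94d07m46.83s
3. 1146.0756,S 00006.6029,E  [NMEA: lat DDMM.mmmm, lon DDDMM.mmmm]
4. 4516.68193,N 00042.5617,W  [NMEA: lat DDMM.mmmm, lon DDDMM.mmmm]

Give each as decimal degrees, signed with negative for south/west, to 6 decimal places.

1. -69.973278, 179.353383
2. 0.119500, -94.129675
3. -11.767927, 0.110048
4. 45.278032, -0.709362

Point 1:
  Latitude: 58′ + 23.8″ = 58.39667′; 69 + 58.39667/60 = 69.9732778
  hemisphere S, so the sign is −
  Longitude: 21′ + 12.18″ = 21.20300′; 179 + 21.20300/60 = 179.3533833
  E → positive
Point 2:
  Latitude: 7′ + 10.2″ = 7.17000′; 0 + 7.17000/60 = 0.1195000
  N ⇒ keep positive
  Lon: 94° + 7/60 + 46.83/3600 = 94 + 0.116667 + 0.013008 = 94.1296750
  W ⇒ negate
Point 3:
  Lat: split at 2 digits → 11° and 46.0756′; 11 + 46.0756/60 = 11.7679267
  S ⇒ negate
  Lon: split at 3 digits → 000° and 6.6029′; 0 + 6.6029/60 = 0.1100483
  E → positive
Point 4:
  Latitude: degrees = first 2 digits = 45, minutes = 16.68193; 45 + 16.68193/60 = 45.2780322
  N ⇒ keep positive
  Lon: split at 3 digits → 000° and 42.5617′; 0 + 42.5617/60 = 0.7093617
  W → negative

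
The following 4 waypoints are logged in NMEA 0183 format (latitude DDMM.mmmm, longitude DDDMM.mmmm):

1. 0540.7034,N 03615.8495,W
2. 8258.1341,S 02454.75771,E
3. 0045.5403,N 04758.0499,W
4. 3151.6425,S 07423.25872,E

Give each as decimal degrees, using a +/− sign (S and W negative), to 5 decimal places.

Point 1:
  φ: degrees = first 2 digits = 5, minutes = 40.7034; 5 + 40.7034/60 = 5.678390
  N ⇒ keep positive
  Lon: degrees = first 3 digits = 36, minutes = 15.8495; 36 + 15.8495/60 = 36.264158
  W → negative
Point 2:
  φ: split at 2 digits → 82° and 58.1341′; 82 + 58.1341/60 = 82.968902
  S → negative
  λ: split at 3 digits → 024° and 54.75771′; 24 + 54.75771/60 = 24.912629
  E → positive
Point 3:
  Latitude: split at 2 digits → 00° and 45.5403′; 0 + 45.5403/60 = 0.759005
  N → positive
  Lon: split at 3 digits → 047° and 58.0499′; 47 + 58.0499/60 = 47.967498
  W ⇒ negate
Point 4:
  φ: split at 2 digits → 31° and 51.6425′; 31 + 51.6425/60 = 31.860708
  S → negative
  Longitude: degrees = first 3 digits = 74, minutes = 23.25872; 74 + 23.25872/60 = 74.387645
  E → positive

1. 5.67839, -36.26416
2. -82.96890, 24.91263
3. 0.75901, -47.96750
4. -31.86071, 74.38765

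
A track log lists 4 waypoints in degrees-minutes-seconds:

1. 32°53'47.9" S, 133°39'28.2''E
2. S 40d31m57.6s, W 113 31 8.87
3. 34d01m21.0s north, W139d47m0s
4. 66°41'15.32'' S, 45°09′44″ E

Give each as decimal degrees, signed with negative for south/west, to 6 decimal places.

1. -32.896639, 133.657833
2. -40.532667, -113.519131
3. 34.022500, -139.783333
4. -66.687589, 45.162222

Point 1:
  Lat: 53′ + 47.9″ = 53.79833′; 32 + 53.79833/60 = 32.8966389
  S → negative
  Lon: 133 + 39/60 + 28.2/3600 = 133.6578333
  E → positive
Point 2:
  Lat: 40° + 31/60 + 57.6/3600 = 40 + 0.516667 + 0.016000 = 40.5326667
  S → negative
  λ: 113 + 31/60 + 8.87/3600 = 113.5191306
  W → negative
Point 3:
  Latitude: 34° + 1/60 + 21/3600 = 34 + 0.016667 + 0.005833 = 34.0225000
  N → positive
  Lon: 139° + 47/60 + 0/3600 = 139 + 0.783333 + 0.000000 = 139.7833333
  W ⇒ negate
Point 4:
  Latitude: 41′ + 15.32″ = 41.25533′; 66 + 41.25533/60 = 66.6875889
  S ⇒ negate
  λ: 45° + 9/60 + 44/3600 = 45 + 0.150000 + 0.012222 = 45.1622222
  E ⇒ keep positive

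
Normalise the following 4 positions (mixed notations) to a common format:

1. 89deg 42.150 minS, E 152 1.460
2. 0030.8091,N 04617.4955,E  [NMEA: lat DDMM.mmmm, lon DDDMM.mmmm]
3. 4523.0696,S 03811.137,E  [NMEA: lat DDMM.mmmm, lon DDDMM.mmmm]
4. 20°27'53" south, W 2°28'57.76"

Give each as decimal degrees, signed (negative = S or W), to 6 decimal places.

Point 1:
  Lat: 89 + 42.15/60 = 89.7025000
  S → negative
  Longitude: 1.46′ = 0.024333°; total 152.0243333
  E → positive
Point 2:
  Lat: split at 2 digits → 00° and 30.8091′; 0 + 30.8091/60 = 0.5134850
  N → positive
  Lon: split at 3 digits → 046° and 17.4955′; 46 + 17.4955/60 = 46.2915917
  E → positive
Point 3:
  φ: split at 2 digits → 45° and 23.0696′; 45 + 23.0696/60 = 45.3844933
  S → negative
  λ: split at 3 digits → 038° and 11.137′; 38 + 11.137/60 = 38.1856167
  E ⇒ keep positive
Point 4:
  Latitude: 20° + 27/60 + 53/3600 = 20 + 0.450000 + 0.014722 = 20.4647222
  hemisphere S, so the sign is −
  Lon: 2 + 28/60 + 57.76/3600 = 2.4827111
  W ⇒ negate

1. -89.702500, 152.024333
2. 0.513485, 46.291592
3. -45.384493, 38.185617
4. -20.464722, -2.482711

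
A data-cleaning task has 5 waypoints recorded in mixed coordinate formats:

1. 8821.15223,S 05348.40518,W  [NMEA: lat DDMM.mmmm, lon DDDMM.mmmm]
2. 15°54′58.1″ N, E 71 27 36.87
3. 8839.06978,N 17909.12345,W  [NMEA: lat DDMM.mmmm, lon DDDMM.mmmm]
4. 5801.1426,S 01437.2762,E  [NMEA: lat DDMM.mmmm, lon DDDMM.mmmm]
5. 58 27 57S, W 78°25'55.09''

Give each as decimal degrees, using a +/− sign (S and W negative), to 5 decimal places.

Point 1:
  φ: degrees = first 2 digits = 88, minutes = 21.15223; 88 + 21.15223/60 = 88.352537
  hemisphere S, so the sign is −
  Longitude: split at 3 digits → 053° and 48.40518′; 53 + 48.40518/60 = 53.806753
  W ⇒ negate
Point 2:
  φ: 15° + 54/60 + 58.1/3600 = 15 + 0.900000 + 0.016139 = 15.916139
  N ⇒ keep positive
  Longitude: 71° + 27/60 + 36.87/3600 = 71 + 0.450000 + 0.010242 = 71.460242
  E → positive
Point 3:
  φ: split at 2 digits → 88° and 39.06978′; 88 + 39.06978/60 = 88.651163
  N ⇒ keep positive
  Lon: degrees = first 3 digits = 179, minutes = 9.12345; 179 + 9.12345/60 = 179.152058
  W ⇒ negate
Point 4:
  φ: split at 2 digits → 58° and 1.1426′; 58 + 1.1426/60 = 58.019043
  S → negative
  Lon: degrees = first 3 digits = 14, minutes = 37.2762; 14 + 37.2762/60 = 14.621270
  E → positive
Point 5:
  Lat: 58° + 27/60 + 57/3600 = 58 + 0.450000 + 0.015833 = 58.465833
  S ⇒ negate
  λ: 78 + 25/60 + 55.09/3600 = 78.431969
  W → negative

1. -88.35254, -53.80675
2. 15.91614, 71.46024
3. 88.65116, -179.15206
4. -58.01904, 14.62127
5. -58.46583, -78.43197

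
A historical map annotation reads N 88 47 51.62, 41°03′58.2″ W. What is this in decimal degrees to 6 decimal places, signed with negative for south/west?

88.797672, -41.066167

Latitude: 88 + 47/60 + 51.62/3600 = 88.7976722
N → positive
Longitude: 41° + 3/60 + 58.2/3600 = 41 + 0.050000 + 0.016167 = 41.0661667
W → negative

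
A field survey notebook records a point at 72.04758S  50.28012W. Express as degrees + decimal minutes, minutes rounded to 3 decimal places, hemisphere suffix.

Latitude: fractional part 0.047580 → 2.85480 minutes
Lon: fractional part 0.280120 → 16.80720 minutes

72° 2.855′ S, 50° 16.807′ W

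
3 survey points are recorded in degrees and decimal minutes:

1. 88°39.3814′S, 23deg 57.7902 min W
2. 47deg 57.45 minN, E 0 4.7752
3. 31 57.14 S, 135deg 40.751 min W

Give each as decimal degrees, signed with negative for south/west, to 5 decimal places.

Point 1:
  φ: 88 + 39.3814/60 = 88.656357
  S → negative
  λ: 23 + 57.7902/60 = 23.963170
  hemisphere W, so the sign is −
Point 2:
  φ: 57.45′ = 0.957500°; total 47.957500
  N → positive
  Longitude: 4.7752′ = 0.079587°; total 0.079587
  E ⇒ keep positive
Point 3:
  φ: 31 + 57.14/60 = 31.952333
  S → negative
  λ: 40.751′ = 0.679183°; total 135.679183
  W ⇒ negate

1. -88.65636, -23.96317
2. 47.95750, 0.07959
3. -31.95233, -135.67918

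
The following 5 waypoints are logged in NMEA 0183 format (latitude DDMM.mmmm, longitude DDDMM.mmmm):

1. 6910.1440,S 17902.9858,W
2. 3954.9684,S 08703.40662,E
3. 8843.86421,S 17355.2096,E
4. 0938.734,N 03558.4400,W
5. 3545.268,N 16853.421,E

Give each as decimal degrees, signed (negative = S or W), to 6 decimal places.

Point 1:
  Lat: split at 2 digits → 69° and 10.144′; 69 + 10.144/60 = 69.1690667
  S → negative
  Lon: split at 3 digits → 179° and 2.9858′; 179 + 2.9858/60 = 179.0497633
  W ⇒ negate
Point 2:
  φ: degrees = first 2 digits = 39, minutes = 54.9684; 39 + 54.9684/60 = 39.9161400
  S → negative
  λ: split at 3 digits → 087° and 3.40662′; 87 + 3.40662/60 = 87.0567770
  E ⇒ keep positive
Point 3:
  Latitude: degrees = first 2 digits = 88, minutes = 43.86421; 88 + 43.86421/60 = 88.7310702
  hemisphere S, so the sign is −
  Lon: degrees = first 3 digits = 173, minutes = 55.2096; 173 + 55.2096/60 = 173.9201600
  E → positive
Point 4:
  Lat: split at 2 digits → 09° and 38.734′; 9 + 38.734/60 = 9.6455667
  N ⇒ keep positive
  λ: degrees = first 3 digits = 35, minutes = 58.44; 35 + 58.44/60 = 35.9740000
  W ⇒ negate
Point 5:
  Lat: degrees = first 2 digits = 35, minutes = 45.268; 35 + 45.268/60 = 35.7544667
  N → positive
  Lon: split at 3 digits → 168° and 53.421′; 168 + 53.421/60 = 168.8903500
  E → positive

1. -69.169067, -179.049763
2. -39.916140, 87.056777
3. -88.731070, 173.920160
4. 9.645567, -35.974000
5. 35.754467, 168.890350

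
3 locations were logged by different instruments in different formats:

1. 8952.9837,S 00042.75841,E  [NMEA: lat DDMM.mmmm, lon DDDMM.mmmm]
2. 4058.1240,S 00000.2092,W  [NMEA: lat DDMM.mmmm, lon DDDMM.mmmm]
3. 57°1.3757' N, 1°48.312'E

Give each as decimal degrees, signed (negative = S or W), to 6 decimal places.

1. -89.883062, 0.712640
2. -40.968733, -0.003487
3. 57.022928, 1.805200

Point 1:
  φ: split at 2 digits → 89° and 52.9837′; 89 + 52.9837/60 = 89.8830617
  hemisphere S, so the sign is −
  Longitude: degrees = first 3 digits = 0, minutes = 42.75841; 0 + 42.75841/60 = 0.7126402
  E ⇒ keep positive
Point 2:
  Latitude: split at 2 digits → 40° and 58.124′; 40 + 58.124/60 = 40.9687333
  hemisphere S, so the sign is −
  Longitude: split at 3 digits → 000° and 0.2092′; 0 + 0.2092/60 = 0.0034867
  hemisphere W, so the sign is −
Point 3:
  Lat: 1.3757′ = 0.022928°; total 57.0229283
  N ⇒ keep positive
  λ: 1 + 48.312/60 = 1.8052000
  E → positive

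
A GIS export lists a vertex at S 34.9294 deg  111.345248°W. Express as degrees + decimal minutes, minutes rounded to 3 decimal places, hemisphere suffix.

34° 55.764′ S, 111° 20.715′ W

Latitude: minutes = (34.929400 − 34) × 60 = 55.76400
Lon: fractional part 0.345248 → 20.71488 minutes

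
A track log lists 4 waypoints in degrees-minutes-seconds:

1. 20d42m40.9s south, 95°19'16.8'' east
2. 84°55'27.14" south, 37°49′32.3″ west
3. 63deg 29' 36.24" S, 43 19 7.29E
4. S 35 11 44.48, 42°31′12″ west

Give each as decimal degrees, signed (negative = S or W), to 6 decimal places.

1. -20.711361, 95.321333
2. -84.924206, -37.825639
3. -63.493400, 43.318692
4. -35.195689, -42.520000

Point 1:
  Latitude: 20° + 42/60 + 40.9/3600 = 20 + 0.700000 + 0.011361 = 20.7113611
  hemisphere S, so the sign is −
  Longitude: 95° + 19/60 + 16.8/3600 = 95 + 0.316667 + 0.004667 = 95.3213333
  E → positive
Point 2:
  φ: 84° + 55/60 + 27.14/3600 = 84 + 0.916667 + 0.007539 = 84.9242056
  hemisphere S, so the sign is −
  Longitude: 49′ + 32.3″ = 49.53833′; 37 + 49.53833/60 = 37.8256389
  W → negative
Point 3:
  φ: 63 + 29/60 + 36.24/3600 = 63.4934000
  S ⇒ negate
  Lon: 43 + 19/60 + 7.29/3600 = 43.3186917
  E ⇒ keep positive
Point 4:
  Lat: 35° + 11/60 + 44.48/3600 = 35 + 0.183333 + 0.012356 = 35.1956889
  S → negative
  λ: 42 + 31/60 + 12/3600 = 42.5200000
  W → negative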